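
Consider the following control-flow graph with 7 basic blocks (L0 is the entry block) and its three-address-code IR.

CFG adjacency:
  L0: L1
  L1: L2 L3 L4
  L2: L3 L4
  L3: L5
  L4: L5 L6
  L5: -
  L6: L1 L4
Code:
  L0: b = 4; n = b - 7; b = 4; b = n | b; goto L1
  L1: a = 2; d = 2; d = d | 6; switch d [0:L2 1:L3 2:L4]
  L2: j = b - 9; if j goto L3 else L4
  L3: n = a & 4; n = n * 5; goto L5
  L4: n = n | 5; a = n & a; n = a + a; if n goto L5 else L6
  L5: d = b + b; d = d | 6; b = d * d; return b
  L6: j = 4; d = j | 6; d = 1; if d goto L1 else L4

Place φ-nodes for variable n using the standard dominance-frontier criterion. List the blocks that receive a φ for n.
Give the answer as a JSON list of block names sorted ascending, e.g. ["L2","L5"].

Answer: ["L1", "L4", "L5"]

Derivation:
idom tree: L1←L0 L2←L1 L3←L1 L4←L1 L5←L1 L6←L4
Dom∩ at merges:
  L1: preds {L0,L6}: {L0} ∩ {L0,L1,L4,L6} = {L0}; idom=L0
  L3: preds {L1,L2}: {L0,L1} ∩ {L0,L1,L2} = {L0,L1}; idom=L1
  L4: preds {L1,L2,L6}: {L0,L1} ∩ {L0,L1,L2} ∩ {L0,L1,L4,L6} = {L0,L1}; idom=L1
  L5: preds {L3,L4}: {L0,L1,L3} ∩ {L0,L1,L4} = {L0,L1}; idom=L1

Frontier:
  L1←L0: walk · to L0
  L1←L6: walk L6→L4→L1 to L0
  L3←L1: walk · to L1
  L3←L2: walk L2 to L1
  L4←L1: walk · to L1
  L4←L2: walk L2 to L1
  L4←L6: walk L6→L4 to L1
  L5←L3: walk L3 to L1
  L5←L4: walk L4 to L1
  L0: DF=∅
  L1: DF={L1}
  L2: DF={L3,L4}
  L3: DF={L5}
  L4: DF={L1,L4,L5}
  L5: DF=∅
  L6: DF={L1,L4}

φ for n: defs {L0,L3,L4}
  DF⁺ = {L1,L4,L5}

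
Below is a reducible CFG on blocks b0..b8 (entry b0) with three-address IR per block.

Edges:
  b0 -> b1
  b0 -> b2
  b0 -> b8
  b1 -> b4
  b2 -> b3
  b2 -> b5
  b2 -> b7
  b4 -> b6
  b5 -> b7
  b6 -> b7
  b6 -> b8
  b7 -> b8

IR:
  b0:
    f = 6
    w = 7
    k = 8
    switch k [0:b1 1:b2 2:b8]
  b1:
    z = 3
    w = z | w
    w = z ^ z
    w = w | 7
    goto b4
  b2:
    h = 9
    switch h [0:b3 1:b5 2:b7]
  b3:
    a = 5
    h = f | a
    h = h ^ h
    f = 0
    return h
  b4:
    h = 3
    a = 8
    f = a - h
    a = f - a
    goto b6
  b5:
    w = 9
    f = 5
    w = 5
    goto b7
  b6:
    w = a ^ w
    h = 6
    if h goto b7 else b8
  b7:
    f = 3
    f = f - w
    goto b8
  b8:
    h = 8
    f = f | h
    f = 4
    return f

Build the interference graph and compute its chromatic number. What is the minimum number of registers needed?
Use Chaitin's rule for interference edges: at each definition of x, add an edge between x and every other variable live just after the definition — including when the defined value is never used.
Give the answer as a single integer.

Answer: 4

Working:
Per-block:
  b0 def {f,k,w} use ∅
  b1 def {w,z} use {w}
  b2 def {h} use ∅
  b3 def {a,f,h} use {f}
  b4 def {a,f,h} use ∅
  b5 def {f,w} use ∅
  b6 def {h,w} use {a,w}
  b7 def {f} use {w}
  b8 def {f,h} use {f}

Backward fixpoint:
  live b0: ∅→{f,w}
  live b1: {w}→{w}
  live b2: {f,w}→{f,w}
  live b3: {f}→∅
  live b4: {w}→{a,f,w}
  live b5: ∅→{w}
  live b6: {a,f,w}→{f,w}
  live b7: {w}→{f}
  live b8: {f}→∅

Interference:
  a↔{f,h,w}
  f↔{a,h,k,w}
  h↔{a,f,w}
  k↔{f,w}
  w↔{a,f,h,k,z}
  z↔{w}

Registers:
  lower bound: {a,f,h,w} mutually conflict ⇒ χ ≥ 4
  assign a→c2 f→c1 h→c3 k→c2 w→c0 z→c1 — no edge inside a register ⇒ χ ≤ 4
  χ = 4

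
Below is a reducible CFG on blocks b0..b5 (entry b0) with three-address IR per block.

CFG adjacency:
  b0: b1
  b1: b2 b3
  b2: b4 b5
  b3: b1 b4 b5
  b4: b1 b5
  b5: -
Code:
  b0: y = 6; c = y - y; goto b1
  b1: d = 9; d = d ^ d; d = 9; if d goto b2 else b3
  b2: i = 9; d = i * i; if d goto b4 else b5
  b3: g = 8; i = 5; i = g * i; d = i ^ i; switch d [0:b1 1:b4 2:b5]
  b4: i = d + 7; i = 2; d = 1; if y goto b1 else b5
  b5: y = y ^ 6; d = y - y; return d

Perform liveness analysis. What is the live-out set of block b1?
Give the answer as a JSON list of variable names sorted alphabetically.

Per-block:
  b0: {c,y} / ∅
  b1: {d} / ∅
  b2: {d,i} / ∅
  b3: {d,g,i} / ∅
  b4: {d,i} / {d,y}
  b5: {d,y} / {y}

Backward fixpoint:
  live b0: ∅→{y}
  live b1: {y}→{y}
  live b2: {y}→{d,y}
  live b3: {y}→{d,y}
  live b4: {d,y}→{y}
  live b5: {y}→∅

live-out(b1) = ["y"]

Answer: ["y"]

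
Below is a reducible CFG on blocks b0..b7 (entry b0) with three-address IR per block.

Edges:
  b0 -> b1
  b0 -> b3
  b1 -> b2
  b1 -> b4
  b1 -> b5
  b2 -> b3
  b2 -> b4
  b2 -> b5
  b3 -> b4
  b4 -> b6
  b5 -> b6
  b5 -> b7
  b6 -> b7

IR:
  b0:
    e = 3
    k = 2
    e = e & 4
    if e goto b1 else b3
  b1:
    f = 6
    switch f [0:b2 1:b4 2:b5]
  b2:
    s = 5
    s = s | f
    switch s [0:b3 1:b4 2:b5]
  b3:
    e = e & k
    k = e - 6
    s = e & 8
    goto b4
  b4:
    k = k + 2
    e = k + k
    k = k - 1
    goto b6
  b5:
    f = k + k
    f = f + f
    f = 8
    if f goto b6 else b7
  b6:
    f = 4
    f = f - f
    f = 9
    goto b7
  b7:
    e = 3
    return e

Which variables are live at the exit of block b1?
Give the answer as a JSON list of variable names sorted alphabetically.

Answer: ["e", "f", "k"]

Analysis:
Block summaries:
  b0: def={e,k} ue=∅
  b1: def={f} ue=∅
  b2: def={s} ue={f}
  b3: def={e,k,s} ue={e,k}
  b4: def={e,k} ue={k}
  b5: def={f} ue={k}
  b6: def={f} ue=∅
  b7: def={e} ue=∅

Live sets:
  live b0: ∅→{e,k}
  live b1: {e,k}→{e,f,k}
  live b2: {e,f,k}→{e,k}
  live b3: {e,k}→{k}
  live b4: {k}→∅
  live b5: {k}→∅
  live b6: ∅→∅
  live b7: ∅→∅

live-out(b1) = ["e", "f", "k"]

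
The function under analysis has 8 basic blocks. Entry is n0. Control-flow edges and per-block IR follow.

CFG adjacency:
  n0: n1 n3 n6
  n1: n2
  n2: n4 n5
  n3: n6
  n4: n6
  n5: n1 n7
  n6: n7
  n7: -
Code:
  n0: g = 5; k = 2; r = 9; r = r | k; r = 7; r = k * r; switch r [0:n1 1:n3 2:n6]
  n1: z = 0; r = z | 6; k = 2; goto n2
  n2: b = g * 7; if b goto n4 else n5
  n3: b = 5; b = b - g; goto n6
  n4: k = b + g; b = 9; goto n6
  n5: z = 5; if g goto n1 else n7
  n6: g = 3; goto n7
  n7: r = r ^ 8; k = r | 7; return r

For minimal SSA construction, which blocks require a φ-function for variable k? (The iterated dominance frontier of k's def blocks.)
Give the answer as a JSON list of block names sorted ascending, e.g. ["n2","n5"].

idom tree: n1←n0 n2←n1 n3←n0 n4←n2 n5←n2 n6←n0 n7←n0
Join-block Dom:
  n1: preds {n0,n5}: {n0} ∩ {n0,n1,n2,n5} = {n0}; idom=n0
  n6: preds {n0,n3,n4}: {n0} ∩ {n0,n3} ∩ {n0,n1,n2,n4} = {n0}; idom=n0
  n7: preds {n5,n6}: {n0,n1,n2,n5} ∩ {n0,n6} = {n0}; idom=n0

Frontier:
  n1←n0: walk · to n0
  n1←n5: walk n5→n2→n1 to n0
  n6←n0: walk · to n0
  n6←n3: walk n3 to n0
  n6←n4: walk n4→n2→n1 to n0
  n7←n5: walk n5→n2→n1 to n0
  n7←n6: walk n6 to n0
  DF(n0)=∅
  DF(n1)={n1,n6,n7}
  DF(n2)={n1,n6,n7}
  DF(n3)={n6}
  DF(n4)={n6}
  DF(n5)={n1,n7}
  DF(n6)={n7}
  DF(n7)=∅

φ for k: defs {n0,n1,n4,n7}
  DF⁺ = {n1,n6,n7}

Answer: ["n1", "n6", "n7"]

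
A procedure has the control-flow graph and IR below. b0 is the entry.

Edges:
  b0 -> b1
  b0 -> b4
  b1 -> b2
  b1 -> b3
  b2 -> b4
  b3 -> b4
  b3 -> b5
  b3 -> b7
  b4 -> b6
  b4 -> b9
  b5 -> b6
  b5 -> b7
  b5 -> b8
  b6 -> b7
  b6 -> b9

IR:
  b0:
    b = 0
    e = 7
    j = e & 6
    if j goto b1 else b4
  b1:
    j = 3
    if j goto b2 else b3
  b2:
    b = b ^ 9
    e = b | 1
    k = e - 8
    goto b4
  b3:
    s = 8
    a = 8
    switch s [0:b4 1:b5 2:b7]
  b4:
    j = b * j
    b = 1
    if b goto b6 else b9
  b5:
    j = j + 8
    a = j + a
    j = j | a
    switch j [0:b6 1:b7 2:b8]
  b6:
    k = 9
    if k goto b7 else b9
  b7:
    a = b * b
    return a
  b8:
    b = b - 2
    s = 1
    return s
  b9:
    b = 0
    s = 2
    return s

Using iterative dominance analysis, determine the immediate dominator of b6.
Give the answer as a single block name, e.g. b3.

idom tree: b1←b0 b2←b1 b3←b1 b4←b0 b5←b3 b6←b0 b7←b0 b8←b5 b9←b0
Dom at joins:
  b4: preds {b0,b2,b3}: {b0} ∩ {b0,b1,b2} ∩ {b0,b1,b3} = {b0}; idom=b0
  b6: preds {b4,b5}: {b0,b4} ∩ {b0,b1,b3,b5} = {b0}; idom=b0
  b7: preds {b3,b5,b6}: {b0,b1,b3} ∩ {b0,b1,b3,b5} ∩ {b0,b6} = {b0}; idom=b0
  b9: preds {b4,b6}: {b0,b4} ∩ {b0,b6} = {b0}; idom=b0

idom(b6) = b0

Answer: b0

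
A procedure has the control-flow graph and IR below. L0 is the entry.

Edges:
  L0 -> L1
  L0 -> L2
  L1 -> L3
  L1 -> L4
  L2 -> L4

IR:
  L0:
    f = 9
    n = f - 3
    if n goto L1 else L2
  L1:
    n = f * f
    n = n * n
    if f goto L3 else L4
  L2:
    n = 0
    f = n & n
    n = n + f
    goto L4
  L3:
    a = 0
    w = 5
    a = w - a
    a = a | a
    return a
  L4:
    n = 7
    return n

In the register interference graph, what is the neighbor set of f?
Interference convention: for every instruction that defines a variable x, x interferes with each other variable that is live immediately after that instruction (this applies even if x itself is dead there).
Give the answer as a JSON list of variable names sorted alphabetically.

Answer: ["n"]

Derivation:
Per-block:
  L0: def={f,n} ue=∅
  L1: def={n} ue={f}
  L2: def={f,n} ue=∅
  L3: def={a,w} ue=∅
  L4: def={n} ue=∅

Backward fixpoint:
  live L0: ∅→{f}
  live L1: {f}→∅
  live L2: ∅→∅
  live L3: ∅→∅
  live L4: ∅→∅

Interfere edges:
  a — {w}
  f — {n}
  n — {f}
  w — {a}

N(f) = ["n"]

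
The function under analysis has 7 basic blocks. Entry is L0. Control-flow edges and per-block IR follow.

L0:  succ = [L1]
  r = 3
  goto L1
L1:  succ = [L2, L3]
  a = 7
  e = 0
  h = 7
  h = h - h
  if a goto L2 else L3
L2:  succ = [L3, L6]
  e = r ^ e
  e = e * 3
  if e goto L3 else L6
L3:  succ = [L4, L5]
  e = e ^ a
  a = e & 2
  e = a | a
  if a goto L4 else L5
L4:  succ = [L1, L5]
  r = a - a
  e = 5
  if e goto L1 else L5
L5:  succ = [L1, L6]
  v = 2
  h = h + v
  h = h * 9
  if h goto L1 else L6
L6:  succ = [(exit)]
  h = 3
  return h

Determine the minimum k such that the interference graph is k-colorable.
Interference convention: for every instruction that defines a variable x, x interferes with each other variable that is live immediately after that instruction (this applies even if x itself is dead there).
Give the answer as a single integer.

Per-block:
  L0: {r} / ∅
  L1: {a,e,h} / ∅
  L2: {e} / {e,r}
  L3: {a,e} / {a,e}
  L4: {e,r} / {a}
  L5: {h,v} / {h}
  L6: {h} / ∅

Liveness:
  L0 li=∅ lo={r}
  L1 li={r} lo={a,e,h,r}
  L2 li={a,e,h,r} lo={a,e,h,r}
  L3 li={a,e,h,r} lo={a,h,r}
  L4 li={a,h} lo={h,r}
  L5 li={h,r} lo={r}
  L6 li=∅ lo=∅

Interfere edges:
  a: {e,h,r}
  e: {a,h,r}
  h: {a,e,r,v}
  r: {a,e,h,v}
  v: {h,r}

Colouring:
  {a,e,h,r} pairwise interfere (4-clique) ⇒ χ ≥ 4
  assign a→r2 e→r3 h→r0 r→r1 v→r2 — no edge inside a register ⇒ χ ≤ 4
  χ = 4

Answer: 4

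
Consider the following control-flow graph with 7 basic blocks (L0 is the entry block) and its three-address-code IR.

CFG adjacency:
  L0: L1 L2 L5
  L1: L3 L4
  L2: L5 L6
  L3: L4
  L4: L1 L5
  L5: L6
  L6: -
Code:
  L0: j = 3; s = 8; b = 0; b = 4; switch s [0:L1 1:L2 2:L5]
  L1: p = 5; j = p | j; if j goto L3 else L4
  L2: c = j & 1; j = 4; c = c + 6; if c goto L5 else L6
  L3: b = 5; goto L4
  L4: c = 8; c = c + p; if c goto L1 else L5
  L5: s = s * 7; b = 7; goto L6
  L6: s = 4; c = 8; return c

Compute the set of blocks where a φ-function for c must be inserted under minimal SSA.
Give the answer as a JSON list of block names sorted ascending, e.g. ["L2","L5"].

Answer: ["L1", "L5", "L6"]

Working:
idom tree: L1←L0 L2←L0 L3←L1 L4←L1 L5←L0 L6←L0
Join-block Dom:
  L1: preds {L0,L4}: {L0} ∩ {L0,L1,L4} = {L0}; idom=L0
  L4: preds {L1,L3}: {L0,L1} ∩ {L0,L1,L3} = {L0,L1}; idom=L1
  L5: preds {L0,L2,L4}: {L0} ∩ {L0,L2} ∩ {L0,L1,L4} = {L0}; idom=L0
  L6: preds {L2,L5}: {L0,L2} ∩ {L0,L5} = {L0}; idom=L0

DF derivation:
  join L1 pred L0: · stop@L0
  join L1 pred L4: L4→L1 stop@L0
  join L4 pred L1: · stop@L1
  join L4 pred L3: L3 stop@L1
  join L5 pred L0: · stop@L0
  join L5 pred L2: L2 stop@L0
  join L5 pred L4: L4→L1 stop@L0
  join L6 pred L2: L2 stop@L0
  join L6 pred L5: L5 stop@L0
  DF(L0)=∅
  DF(L1)={L1,L5}
  DF(L2)={L5,L6}
  DF(L3)={L4}
  DF(L4)={L1,L5}
  DF(L5)={L6}
  DF(L6)=∅

φ for c: defs {L2,L4,L6}
  DF⁺ = {L1,L5,L6}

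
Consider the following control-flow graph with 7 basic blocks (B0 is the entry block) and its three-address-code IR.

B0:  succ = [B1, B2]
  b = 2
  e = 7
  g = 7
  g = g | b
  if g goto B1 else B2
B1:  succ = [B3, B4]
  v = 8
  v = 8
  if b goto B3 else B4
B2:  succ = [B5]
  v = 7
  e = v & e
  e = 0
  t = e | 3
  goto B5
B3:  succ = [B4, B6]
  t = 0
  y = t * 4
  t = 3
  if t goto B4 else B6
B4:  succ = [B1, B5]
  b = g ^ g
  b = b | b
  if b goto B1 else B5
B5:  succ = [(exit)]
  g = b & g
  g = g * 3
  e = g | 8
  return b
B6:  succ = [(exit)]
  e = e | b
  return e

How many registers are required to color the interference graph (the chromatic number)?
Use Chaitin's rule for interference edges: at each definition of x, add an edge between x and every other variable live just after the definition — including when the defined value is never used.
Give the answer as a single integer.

def/use:
  B0: def={b,e,g} ue=∅
  B1: def={v} ue={b}
  B2: def={e,t,v} ue={e}
  B3: def={t,y} ue=∅
  B4: def={b} ue={g}
  B5: def={e,g} ue={b,g}
  B6: def={e} ue={b,e}

Live sets:
  B0: in=∅ out={b,e,g}
  B1: in={b,e,g} out={b,e,g}
  B2: in={b,e,g} out={b,g}
  B3: in={b,e,g} out={b,e,g}
  B4: in={e,g} out={b,e,g}
  B5: in={b,g} out=∅
  B6: in={b,e} out=∅

Interfere edges:
  b: {e,g,t,v,y}
  e: {b,g,t,v,y}
  g: {b,e,t,v,y}
  t: {b,e,g}
  v: {b,e,g}
  y: {b,e,g}

Colouring:
  lower bound: {b,e,g,t} mutually conflict ⇒ χ ≥ 4
  assign b→r0 e→r1 g→r2 t→r3 v→r3 y→r3 — no edge inside a register ⇒ χ ≤ 4
  χ = 4

Answer: 4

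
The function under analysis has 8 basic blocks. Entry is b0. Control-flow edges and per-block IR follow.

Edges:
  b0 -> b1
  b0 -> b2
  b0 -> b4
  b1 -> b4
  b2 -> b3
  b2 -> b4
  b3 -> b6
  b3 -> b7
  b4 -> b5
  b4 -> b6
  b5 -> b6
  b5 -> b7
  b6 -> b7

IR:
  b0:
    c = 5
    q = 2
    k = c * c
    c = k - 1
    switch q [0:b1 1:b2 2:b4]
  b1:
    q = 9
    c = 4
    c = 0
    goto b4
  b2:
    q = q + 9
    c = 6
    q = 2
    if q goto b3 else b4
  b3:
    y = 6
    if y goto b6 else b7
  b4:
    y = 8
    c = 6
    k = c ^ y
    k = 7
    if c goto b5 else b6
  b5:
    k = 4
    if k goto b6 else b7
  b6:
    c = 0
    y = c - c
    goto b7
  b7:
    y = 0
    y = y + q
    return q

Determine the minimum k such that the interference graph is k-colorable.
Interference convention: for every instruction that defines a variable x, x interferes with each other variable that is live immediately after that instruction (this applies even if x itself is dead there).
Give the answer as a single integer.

Answer: 3

Working:
def/use:
  b0: def={c,k,q} ue=∅
  b1: def={c,q} ue=∅
  b2: def={c,q} ue={q}
  b3: def={y} ue=∅
  b4: def={c,k,y} ue=∅
  b5: def={k} ue=∅
  b6: def={c,y} ue=∅
  b7: def={y} ue={q}

Backward fixpoint:
  live b0: ∅→{q}
  live b1: ∅→{q}
  live b2: {q}→{q}
  live b3: {q}→{q}
  live b4: {q}→{q}
  live b5: {q}→{q}
  live b6: {q}→{q}
  live b7: {q}→∅

Conflict graph:
  c — {k,q,y}
  k — {c,q}
  q — {c,k,y}
  y — {c,q}

Colouring:
  {c,k,q} pairwise interfere (3-clique) ⇒ χ ≥ 3
  assign c→r0 k→r2 q→r1 y→r2 — no edge inside a register ⇒ χ ≤ 3
  χ = 3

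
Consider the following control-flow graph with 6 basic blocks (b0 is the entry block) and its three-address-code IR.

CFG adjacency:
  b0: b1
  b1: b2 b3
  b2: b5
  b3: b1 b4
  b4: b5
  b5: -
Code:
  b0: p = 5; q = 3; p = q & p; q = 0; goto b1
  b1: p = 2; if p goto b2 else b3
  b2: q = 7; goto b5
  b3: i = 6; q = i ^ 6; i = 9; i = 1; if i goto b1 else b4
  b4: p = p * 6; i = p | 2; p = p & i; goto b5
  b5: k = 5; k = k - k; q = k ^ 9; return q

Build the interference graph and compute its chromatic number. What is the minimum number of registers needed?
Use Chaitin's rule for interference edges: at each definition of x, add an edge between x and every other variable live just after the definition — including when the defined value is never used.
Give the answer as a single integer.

Answer: 2

Analysis:
Block summaries:
  b0 def {p,q} use ∅
  b1 def {p} use ∅
  b2 def {q} use ∅
  b3 def {i,q} use ∅
  b4 def {i,p} use {p}
  b5 def {k,q} use ∅

Backward fixpoint:
  b0: in=∅ out=∅
  b1: in=∅ out={p}
  b2: in=∅ out=∅
  b3: in={p} out={p}
  b4: in={p} out=∅
  b5: in=∅ out=∅

Interference:
  i: {p}
  k: ∅
  p: {i,q}
  q: {p}

Chromatic number:
  clique {i,p} ⇒ need ≥ 2
  2-colouring: r0={k,p}  r1={i,q}
  χ = 2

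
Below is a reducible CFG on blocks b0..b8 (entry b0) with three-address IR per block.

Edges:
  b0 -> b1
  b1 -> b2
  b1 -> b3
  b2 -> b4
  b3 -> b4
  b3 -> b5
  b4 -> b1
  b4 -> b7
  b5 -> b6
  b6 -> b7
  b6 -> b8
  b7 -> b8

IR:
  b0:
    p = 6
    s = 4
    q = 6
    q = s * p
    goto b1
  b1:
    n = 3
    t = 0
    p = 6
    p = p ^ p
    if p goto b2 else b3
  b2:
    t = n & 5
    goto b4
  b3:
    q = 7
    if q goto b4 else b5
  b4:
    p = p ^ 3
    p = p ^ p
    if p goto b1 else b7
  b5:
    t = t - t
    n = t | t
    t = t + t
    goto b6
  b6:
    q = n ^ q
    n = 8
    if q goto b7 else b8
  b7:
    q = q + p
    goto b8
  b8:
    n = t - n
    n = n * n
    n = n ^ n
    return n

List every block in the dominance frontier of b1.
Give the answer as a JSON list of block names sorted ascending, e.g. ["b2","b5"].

idom tree: b1←b0 b2←b1 b3←b1 b4←b1 b5←b3 b6←b5 b7←b1 b8←b1
Join-block Dom:
  b1: preds {b0,b4}: {b0} ∩ {b0,b1,b4} = {b0}; idom=b0
  b4: preds {b2,b3}: {b0,b1,b2} ∩ {b0,b1,b3} = {b0,b1}; idom=b1
  b7: preds {b4,b6}: {b0,b1,b4} ∩ {b0,b1,b3,b5,b6} = {b0,b1}; idom=b1
  b8: preds {b6,b7}: {b0,b1,b3,b5,b6} ∩ {b0,b1,b7} = {b0,b1}; idom=b1

DF walk-up:
  join b1 pred b0: · stop@b0
  join b1 pred b4: b4→b1 stop@b0
  join b4 pred b2: b2 stop@b1
  join b4 pred b3: b3 stop@b1
  join b7 pred b4: b4 stop@b1
  join b7 pred b6: b6→b5→b3 stop@b1
  join b8 pred b6: b6→b5→b3 stop@b1
  join b8 pred b7: b7 stop@b1
  b0 → ∅
  b1 → {b1}
  b2 → {b4}
  b3 → {b4,b7,b8}
  b4 → {b1,b7}
  b5 → {b7,b8}
  b6 → {b7,b8}
  b7 → {b8}
  b8 → ∅

DF(b1) = ["b1"]

Answer: ["b1"]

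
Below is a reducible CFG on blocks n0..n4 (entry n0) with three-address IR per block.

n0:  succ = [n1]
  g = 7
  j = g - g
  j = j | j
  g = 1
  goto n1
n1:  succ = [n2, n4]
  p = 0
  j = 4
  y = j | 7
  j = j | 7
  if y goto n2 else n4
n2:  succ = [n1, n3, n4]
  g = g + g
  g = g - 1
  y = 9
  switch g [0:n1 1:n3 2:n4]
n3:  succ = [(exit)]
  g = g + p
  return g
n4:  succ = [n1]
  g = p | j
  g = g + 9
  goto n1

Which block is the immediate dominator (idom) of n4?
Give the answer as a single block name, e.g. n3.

Answer: n1

Analysis:
idom tree: n1←n0 n2←n1 n3←n2 n4←n1
Dom at joins:
  n1: preds {n0,n2,n4}: {n0} ∩ {n0,n1,n2} ∩ {n0,n1,n4} = {n0}; idom=n0
  n4: preds {n1,n2}: {n0,n1} ∩ {n0,n1,n2} = {n0,n1}; idom=n1

idom(n4) = n1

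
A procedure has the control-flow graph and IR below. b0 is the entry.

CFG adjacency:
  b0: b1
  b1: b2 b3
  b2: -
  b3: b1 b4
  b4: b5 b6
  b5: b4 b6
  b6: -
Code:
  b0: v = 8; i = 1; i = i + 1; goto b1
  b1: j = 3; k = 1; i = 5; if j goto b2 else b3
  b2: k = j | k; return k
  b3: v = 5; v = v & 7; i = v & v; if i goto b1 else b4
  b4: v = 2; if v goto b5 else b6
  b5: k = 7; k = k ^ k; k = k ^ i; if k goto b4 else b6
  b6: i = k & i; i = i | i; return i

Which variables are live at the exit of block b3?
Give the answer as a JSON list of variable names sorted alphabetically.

Answer: ["i", "k"]

Working:
Per-block:
  b0 def {i,v} use ∅
  b1 def {i,j,k} use ∅
  b2 def {k} use {j,k}
  b3 def {i,v} use ∅
  b4 def {v} use ∅
  b5 def {k} use {i}
  b6 def {i} use {i,k}

Live sets:
  b0: in=∅ out=∅
  b1: in=∅ out={j,k}
  b2: in={j,k} out=∅
  b3: in={k} out={i,k}
  b4: in={i,k} out={i,k}
  b5: in={i} out={i,k}
  b6: in={i,k} out=∅

live-out(b3) = ["i", "k"]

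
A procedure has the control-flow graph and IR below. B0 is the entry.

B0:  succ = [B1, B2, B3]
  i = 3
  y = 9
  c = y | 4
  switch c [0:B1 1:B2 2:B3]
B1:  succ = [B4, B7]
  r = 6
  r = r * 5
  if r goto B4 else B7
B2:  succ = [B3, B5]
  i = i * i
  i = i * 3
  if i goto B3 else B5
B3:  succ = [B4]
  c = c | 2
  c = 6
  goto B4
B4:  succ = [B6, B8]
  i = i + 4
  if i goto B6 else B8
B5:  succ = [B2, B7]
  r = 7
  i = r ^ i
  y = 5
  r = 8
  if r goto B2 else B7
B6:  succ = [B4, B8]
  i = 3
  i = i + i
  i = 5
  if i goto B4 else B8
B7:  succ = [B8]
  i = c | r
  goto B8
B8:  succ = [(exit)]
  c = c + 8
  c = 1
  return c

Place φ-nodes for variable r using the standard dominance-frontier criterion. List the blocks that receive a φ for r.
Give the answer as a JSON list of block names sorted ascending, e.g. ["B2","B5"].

Answer: ["B2", "B3", "B4", "B7", "B8"]

Derivation:
idom tree: B1←B0 B2←B0 B3←B0 B4←B0 B5←B2 B6←B4 B7←B0 B8←B0
Dom∩ at merges:
  B2: preds {B0,B5}: {B0} ∩ {B0,B2,B5} = {B0}; idom=B0
  B3: preds {B0,B2}: {B0} ∩ {B0,B2} = {B0}; idom=B0
  B4: preds {B1,B3,B6}: {B0,B1} ∩ {B0,B3} ∩ {B0,B4,B6} = {B0}; idom=B0
  B7: preds {B1,B5}: {B0,B1} ∩ {B0,B2,B5} = {B0}; idom=B0
  B8: preds {B4,B6,B7}: {B0,B4} ∩ {B0,B4,B6} ∩ {B0,B7} = {B0}; idom=B0

Frontier:
  B2←B0: walk · to B0
  B2←B5: walk B5→B2 to B0
  B3←B0: walk · to B0
  B3←B2: walk B2 to B0
  B4←B1: walk B1 to B0
  B4←B3: walk B3 to B0
  B4←B6: walk B6→B4 to B0
  B7←B1: walk B1 to B0
  B7←B5: walk B5→B2 to B0
  B8←B4: walk B4 to B0
  B8←B6: walk B6→B4 to B0
  B8←B7: walk B7 to B0
  B0: DF=∅
  B1: DF={B4,B7}
  B2: DF={B2,B3,B7}
  B3: DF={B4}
  B4: DF={B4,B8}
  B5: DF={B2,B7}
  B6: DF={B4,B8}
  B7: DF={B8}
  B8: DF=∅

φ for r: defs {B1,B5}
  DF⁺ = {B2,B3,B4,B7,B8}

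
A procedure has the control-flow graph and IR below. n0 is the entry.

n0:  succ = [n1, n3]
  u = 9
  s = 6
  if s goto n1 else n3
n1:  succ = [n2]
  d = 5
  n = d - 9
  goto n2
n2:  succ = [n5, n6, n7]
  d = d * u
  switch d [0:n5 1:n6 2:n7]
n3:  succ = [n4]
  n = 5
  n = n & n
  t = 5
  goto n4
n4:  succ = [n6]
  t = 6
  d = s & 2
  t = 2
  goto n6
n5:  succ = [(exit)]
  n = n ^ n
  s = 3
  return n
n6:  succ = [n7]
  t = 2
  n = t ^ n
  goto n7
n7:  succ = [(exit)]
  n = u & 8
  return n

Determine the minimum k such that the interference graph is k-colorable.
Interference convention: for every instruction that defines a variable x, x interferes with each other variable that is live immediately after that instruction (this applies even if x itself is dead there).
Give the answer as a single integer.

Block summaries:
  n0 def {s,u} use ∅
  n1 def {d,n} use ∅
  n2 def {d} use {d,u}
  n3 def {n,t} use ∅
  n4 def {d,t} use {s}
  n5 def {n,s} use {n}
  n6 def {n,t} use {n}
  n7 def {n} use {u}

Liveness:
  n0: in=∅ out={s,u}
  n1: in={u} out={d,n,u}
  n2: in={d,n,u} out={n,u}
  n3: in={s,u} out={n,s,u}
  n4: in={n,s,u} out={n,u}
  n5: in={n} out=∅
  n6: in={n,u} out={u}
  n7: in={u} out=∅

Conflict graph:
  d: {n,u}
  n: {d,s,t,u}
  s: {n,t,u}
  t: {n,s,u}
  u: {d,n,s,t}

Chromatic number:
  {n,s,t,u} pairwise interfere (4-clique) ⇒ χ ≥ 4
  4-colouring: R0={n}  R1={u}  R2={d,s}  R3={t}
  χ = 4

Answer: 4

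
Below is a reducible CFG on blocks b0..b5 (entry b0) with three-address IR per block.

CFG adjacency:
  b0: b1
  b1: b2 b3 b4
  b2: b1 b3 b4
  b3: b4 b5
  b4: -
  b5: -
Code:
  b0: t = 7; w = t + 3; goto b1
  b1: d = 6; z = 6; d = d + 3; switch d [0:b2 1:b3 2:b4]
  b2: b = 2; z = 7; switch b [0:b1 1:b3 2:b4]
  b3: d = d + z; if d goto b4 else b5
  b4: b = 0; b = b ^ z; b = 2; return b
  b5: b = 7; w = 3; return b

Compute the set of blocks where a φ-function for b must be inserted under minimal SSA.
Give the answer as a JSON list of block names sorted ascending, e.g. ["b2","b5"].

Answer: ["b1", "b3", "b4"]

Working:
idom tree: b1←b0 b2←b1 b3←b1 b4←b1 b5←b3
Dom at joins:
  b1: preds {b0,b2}: {b0} ∩ {b0,b1,b2} = {b0}; idom=b0
  b3: preds {b1,b2}: {b0,b1} ∩ {b0,b1,b2} = {b0,b1}; idom=b1
  b4: preds {b1,b2,b3}: {b0,b1} ∩ {b0,b1,b2} ∩ {b0,b1,b3} = {b0,b1}; idom=b1

DF walk-up:
  join b1 pred b0: · stop@b0
  join b1 pred b2: b2→b1 stop@b0
  join b3 pred b1: · stop@b1
  join b3 pred b2: b2 stop@b1
  join b4 pred b1: · stop@b1
  join b4 pred b2: b2 stop@b1
  join b4 pred b3: b3 stop@b1
  DF(b0)=∅
  DF(b1)={b1}
  DF(b2)={b1,b3,b4}
  DF(b3)={b4}
  DF(b4)=∅
  DF(b5)=∅

φ for b: defs {b2,b4,b5}
  DF⁺ = {b1,b3,b4}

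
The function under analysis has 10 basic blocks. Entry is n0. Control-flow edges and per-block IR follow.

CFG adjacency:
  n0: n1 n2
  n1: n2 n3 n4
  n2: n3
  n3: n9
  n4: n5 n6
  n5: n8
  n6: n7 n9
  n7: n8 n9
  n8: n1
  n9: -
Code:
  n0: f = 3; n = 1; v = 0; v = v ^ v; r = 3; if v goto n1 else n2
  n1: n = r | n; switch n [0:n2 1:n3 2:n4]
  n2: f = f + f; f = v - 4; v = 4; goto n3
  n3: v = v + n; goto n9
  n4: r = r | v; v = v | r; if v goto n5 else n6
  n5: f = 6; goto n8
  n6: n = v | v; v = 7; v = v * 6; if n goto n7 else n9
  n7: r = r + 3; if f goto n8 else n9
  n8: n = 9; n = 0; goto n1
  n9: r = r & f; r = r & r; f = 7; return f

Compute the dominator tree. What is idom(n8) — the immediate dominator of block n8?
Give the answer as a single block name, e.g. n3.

Answer: n4

Analysis:
idom tree: n1←n0 n2←n0 n3←n0 n4←n1 n5←n4 n6←n4 n7←n6 n8←n4 n9←n0
Join-block Dom:
  n1: preds {n0,n8}: {n0} ∩ {n0,n1,n4,n8} = {n0}; idom=n0
  n2: preds {n0,n1}: {n0} ∩ {n0,n1} = {n0}; idom=n0
  n3: preds {n1,n2}: {n0,n1} ∩ {n0,n2} = {n0}; idom=n0
  n8: preds {n5,n7}: {n0,n1,n4,n5} ∩ {n0,n1,n4,n6,n7} = {n0,n1,n4}; idom=n4
  n9: preds {n3,n6,n7}: {n0,n3} ∩ {n0,n1,n4,n6} ∩ {n0,n1,n4,n6,n7} = {n0}; idom=n0

idom(n8) = n4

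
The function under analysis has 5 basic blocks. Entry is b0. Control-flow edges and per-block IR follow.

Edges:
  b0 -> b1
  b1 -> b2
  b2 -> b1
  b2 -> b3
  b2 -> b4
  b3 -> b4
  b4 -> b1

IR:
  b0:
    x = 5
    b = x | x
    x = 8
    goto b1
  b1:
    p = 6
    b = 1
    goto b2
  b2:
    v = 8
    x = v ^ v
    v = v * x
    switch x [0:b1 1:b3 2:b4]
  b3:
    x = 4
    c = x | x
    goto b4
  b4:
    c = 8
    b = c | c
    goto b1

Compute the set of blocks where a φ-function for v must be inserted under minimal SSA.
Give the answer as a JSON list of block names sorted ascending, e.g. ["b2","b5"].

idom tree: b1←b0 b2←b1 b3←b2 b4←b2
Dom∩ at merges:
  b1: preds {b0,b2,b4}: {b0} ∩ {b0,b1,b2} ∩ {b0,b1,b2,b4} = {b0}; idom=b0
  b4: preds {b2,b3}: {b0,b1,b2} ∩ {b0,b1,b2,b3} = {b0,b1,b2}; idom=b2

DF walk-up:
  b1←b0: walk · to b0
  b1←b2: walk b2→b1 to b0
  b1←b4: walk b4→b2→b1 to b0
  b4←b2: walk · to b2
  b4←b3: walk b3 to b2
  b0: DF=∅
  b1: DF={b1}
  b2: DF={b1}
  b3: DF={b4}
  b4: DF={b1}

φ for v: defs {b2}
  DF⁺ = {b1}

Answer: ["b1"]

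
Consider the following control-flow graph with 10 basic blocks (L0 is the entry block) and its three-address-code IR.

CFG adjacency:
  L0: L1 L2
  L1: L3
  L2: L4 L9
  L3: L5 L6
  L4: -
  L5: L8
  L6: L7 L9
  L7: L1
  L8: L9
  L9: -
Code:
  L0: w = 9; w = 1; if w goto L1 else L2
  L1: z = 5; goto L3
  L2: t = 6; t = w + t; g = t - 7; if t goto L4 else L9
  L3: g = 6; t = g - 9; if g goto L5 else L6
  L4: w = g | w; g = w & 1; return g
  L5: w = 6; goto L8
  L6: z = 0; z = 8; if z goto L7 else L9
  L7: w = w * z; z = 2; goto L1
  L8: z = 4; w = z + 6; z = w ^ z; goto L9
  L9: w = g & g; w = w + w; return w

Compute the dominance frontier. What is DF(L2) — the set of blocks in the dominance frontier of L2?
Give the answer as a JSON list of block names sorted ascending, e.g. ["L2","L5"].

Answer: ["L9"]

Derivation:
idom tree: L1←L0 L2←L0 L3←L1 L4←L2 L5←L3 L6←L3 L7←L6 L8←L5 L9←L0
Dom∩ at merges:
  L1: preds {L0,L7}: {L0} ∩ {L0,L1,L3,L6,L7} = {L0}; idom=L0
  L9: preds {L2,L6,L8}: {L0,L2} ∩ {L0,L1,L3,L6} ∩ {L0,L1,L3,L5,L8} = {L0}; idom=L0

DF walk-up:
  L1←L0: walk · to L0
  L1←L7: walk L7→L6→L3→L1 to L0
  L9←L2: walk L2 to L0
  L9←L6: walk L6→L3→L1 to L0
  L9←L8: walk L8→L5→L3→L1 to L0
  L0: DF=∅
  L1: DF={L1,L9}
  L2: DF={L9}
  L3: DF={L1,L9}
  L4: DF=∅
  L5: DF={L9}
  L6: DF={L1,L9}
  L7: DF={L1}
  L8: DF={L9}
  L9: DF=∅

DF(L2) = ["L9"]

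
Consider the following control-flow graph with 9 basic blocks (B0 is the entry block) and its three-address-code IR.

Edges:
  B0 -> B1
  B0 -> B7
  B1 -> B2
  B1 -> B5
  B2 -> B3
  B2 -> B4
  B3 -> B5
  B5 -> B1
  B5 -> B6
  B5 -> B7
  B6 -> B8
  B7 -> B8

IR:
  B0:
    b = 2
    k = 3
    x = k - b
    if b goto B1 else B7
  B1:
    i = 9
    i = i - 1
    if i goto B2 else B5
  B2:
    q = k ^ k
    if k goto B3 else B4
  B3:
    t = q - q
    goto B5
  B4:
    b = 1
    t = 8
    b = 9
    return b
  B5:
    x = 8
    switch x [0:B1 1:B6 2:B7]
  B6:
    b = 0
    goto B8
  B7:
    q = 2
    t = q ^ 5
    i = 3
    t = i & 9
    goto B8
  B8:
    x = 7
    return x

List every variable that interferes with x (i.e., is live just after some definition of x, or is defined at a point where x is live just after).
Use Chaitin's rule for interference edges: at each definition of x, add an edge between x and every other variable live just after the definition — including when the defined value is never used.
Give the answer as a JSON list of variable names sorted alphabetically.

Answer: ["b", "k"]

Working:
def/use:
  B0: {b,k,x} / ∅
  B1: {i} / ∅
  B2: {q} / {k}
  B3: {t} / {q}
  B4: {b,t} / ∅
  B5: {x} / ∅
  B6: {b} / ∅
  B7: {i,q,t} / ∅
  B8: {x} / ∅

Backward fixpoint:
  B0: in=∅ out={k}
  B1: in={k} out={k}
  B2: in={k} out={k,q}
  B3: in={k,q} out={k}
  B4: in=∅ out=∅
  B5: in={k} out={k}
  B6: in=∅ out=∅
  B7: in=∅ out=∅
  B8: in=∅ out=∅

Interfere edges:
  b↔{k,x}
  i↔{k}
  k↔{b,i,q,t,x}
  q↔{k}
  t↔{k}
  x↔{b,k}

N(x) = ["b", "k"]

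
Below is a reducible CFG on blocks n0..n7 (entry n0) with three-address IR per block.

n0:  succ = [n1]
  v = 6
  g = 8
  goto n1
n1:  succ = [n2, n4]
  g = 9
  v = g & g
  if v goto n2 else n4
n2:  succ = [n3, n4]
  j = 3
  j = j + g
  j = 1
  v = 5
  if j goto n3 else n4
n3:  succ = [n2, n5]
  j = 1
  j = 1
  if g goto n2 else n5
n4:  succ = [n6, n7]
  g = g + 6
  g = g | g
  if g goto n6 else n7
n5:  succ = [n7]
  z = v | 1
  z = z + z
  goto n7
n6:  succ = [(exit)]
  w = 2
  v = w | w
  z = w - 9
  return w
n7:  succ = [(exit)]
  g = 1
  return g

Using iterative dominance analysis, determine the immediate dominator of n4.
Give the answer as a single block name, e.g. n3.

Answer: n1

Analysis:
idom tree: n1←n0 n2←n1 n3←n2 n4←n1 n5←n3 n6←n4 n7←n1
Dom∩ at merges:
  n2: preds {n1,n3}: {n0,n1} ∩ {n0,n1,n2,n3} = {n0,n1}; idom=n1
  n4: preds {n1,n2}: {n0,n1} ∩ {n0,n1,n2} = {n0,n1}; idom=n1
  n7: preds {n4,n5}: {n0,n1,n4} ∩ {n0,n1,n2,n3,n5} = {n0,n1}; idom=n1

idom(n4) = n1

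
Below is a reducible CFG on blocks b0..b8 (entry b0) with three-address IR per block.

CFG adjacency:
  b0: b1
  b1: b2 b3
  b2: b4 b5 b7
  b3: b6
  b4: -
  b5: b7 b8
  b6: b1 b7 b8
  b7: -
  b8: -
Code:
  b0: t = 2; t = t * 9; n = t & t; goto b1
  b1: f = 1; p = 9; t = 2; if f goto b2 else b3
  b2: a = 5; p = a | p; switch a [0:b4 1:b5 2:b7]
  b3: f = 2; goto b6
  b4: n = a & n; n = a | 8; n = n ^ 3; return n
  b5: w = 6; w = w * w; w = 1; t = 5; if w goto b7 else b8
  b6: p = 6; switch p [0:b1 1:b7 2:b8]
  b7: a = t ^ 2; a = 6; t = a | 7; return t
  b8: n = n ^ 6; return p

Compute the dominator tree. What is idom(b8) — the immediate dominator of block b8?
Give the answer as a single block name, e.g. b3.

idom tree: b1←b0 b2←b1 b3←b1 b4←b2 b5←b2 b6←b3 b7←b1 b8←b1
Dom∩ at merges:
  b1: preds {b0,b6}: {b0} ∩ {b0,b1,b3,b6} = {b0}; idom=b0
  b7: preds {b2,b5,b6}: {b0,b1,b2} ∩ {b0,b1,b2,b5} ∩ {b0,b1,b3,b6} = {b0,b1}; idom=b1
  b8: preds {b5,b6}: {b0,b1,b2,b5} ∩ {b0,b1,b3,b6} = {b0,b1}; idom=b1

idom(b8) = b1

Answer: b1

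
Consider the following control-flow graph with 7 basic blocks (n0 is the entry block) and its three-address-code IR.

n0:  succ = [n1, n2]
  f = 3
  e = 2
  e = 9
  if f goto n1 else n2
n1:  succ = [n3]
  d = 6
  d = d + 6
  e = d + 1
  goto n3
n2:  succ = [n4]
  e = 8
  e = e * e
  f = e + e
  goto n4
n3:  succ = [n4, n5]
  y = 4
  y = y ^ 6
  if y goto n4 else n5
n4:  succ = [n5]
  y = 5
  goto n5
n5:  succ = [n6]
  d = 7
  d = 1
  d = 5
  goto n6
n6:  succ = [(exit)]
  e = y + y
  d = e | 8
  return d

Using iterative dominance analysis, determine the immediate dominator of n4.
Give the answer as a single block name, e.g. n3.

idom tree: n1←n0 n2←n0 n3←n1 n4←n0 n5←n0 n6←n5
Dom∩ at merges:
  n4: preds {n2,n3}: {n0,n2} ∩ {n0,n1,n3} = {n0}; idom=n0
  n5: preds {n3,n4}: {n0,n1,n3} ∩ {n0,n4} = {n0}; idom=n0

idom(n4) = n0

Answer: n0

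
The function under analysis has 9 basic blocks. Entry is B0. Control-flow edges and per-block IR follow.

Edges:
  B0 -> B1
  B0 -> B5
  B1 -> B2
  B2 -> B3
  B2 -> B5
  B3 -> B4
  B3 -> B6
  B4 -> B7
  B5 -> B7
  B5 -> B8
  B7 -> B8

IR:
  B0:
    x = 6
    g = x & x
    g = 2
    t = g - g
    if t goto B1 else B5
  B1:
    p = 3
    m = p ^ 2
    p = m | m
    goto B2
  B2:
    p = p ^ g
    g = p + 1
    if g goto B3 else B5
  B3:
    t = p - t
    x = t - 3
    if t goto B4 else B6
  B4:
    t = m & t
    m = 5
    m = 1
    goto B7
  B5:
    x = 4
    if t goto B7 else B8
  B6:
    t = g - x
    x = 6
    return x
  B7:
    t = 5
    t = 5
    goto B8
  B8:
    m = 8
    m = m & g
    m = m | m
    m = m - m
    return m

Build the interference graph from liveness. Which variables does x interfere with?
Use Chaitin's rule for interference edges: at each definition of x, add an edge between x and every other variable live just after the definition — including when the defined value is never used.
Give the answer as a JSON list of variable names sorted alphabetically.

Per-block:
  B0: def={g,t,x} ue=∅
  B1: def={m,p} ue=∅
  B2: def={g,p} ue={g,p}
  B3: def={t,x} ue={p,t}
  B4: def={m,t} ue={m,t}
  B5: def={x} ue={t}
  B6: def={t,x} ue={g,x}
  B7: def={t} ue=∅
  B8: def={m} ue={g}

Live sets:
  B0 li=∅ lo={g,t}
  B1 li={g,t} lo={g,m,p,t}
  B2 li={g,m,p,t} lo={g,m,p,t}
  B3 li={g,m,p,t} lo={g,m,t,x}
  B4 li={g,m,t} lo={g}
  B5 li={g,t} lo={g}
  B6 li={g,x} lo=∅
  B7 li={g} lo={g}
  B8 li={g} lo=∅

Interfere edges:
  g: {m,p,t,x}
  m: {g,p,t,x}
  p: {g,m,t}
  t: {g,m,p,x}
  x: {g,m,t}

N(x) = ["g", "m", "t"]

Answer: ["g", "m", "t"]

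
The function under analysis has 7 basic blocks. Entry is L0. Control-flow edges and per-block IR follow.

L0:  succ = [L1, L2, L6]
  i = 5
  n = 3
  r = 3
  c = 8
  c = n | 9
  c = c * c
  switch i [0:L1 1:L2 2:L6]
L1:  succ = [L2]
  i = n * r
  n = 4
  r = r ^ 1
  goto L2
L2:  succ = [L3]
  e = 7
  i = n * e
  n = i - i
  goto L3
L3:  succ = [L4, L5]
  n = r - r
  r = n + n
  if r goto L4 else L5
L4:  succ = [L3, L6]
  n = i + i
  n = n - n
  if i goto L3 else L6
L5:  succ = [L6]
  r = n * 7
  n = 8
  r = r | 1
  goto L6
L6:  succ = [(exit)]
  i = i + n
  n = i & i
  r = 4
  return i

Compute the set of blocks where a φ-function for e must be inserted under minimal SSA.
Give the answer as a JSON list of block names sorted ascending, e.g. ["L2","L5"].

idom tree: L1←L0 L2←L0 L3←L2 L4←L3 L5←L3 L6←L0
Dom∩ at merges:
  L2: preds {L0,L1}: {L0} ∩ {L0,L1} = {L0}; idom=L0
  L3: preds {L2,L4}: {L0,L2} ∩ {L0,L2,L3,L4} = {L0,L2}; idom=L2
  L6: preds {L0,L4,L5}: {L0} ∩ {L0,L2,L3,L4} ∩ {L0,L2,L3,L5} = {L0}; idom=L0

DF derivation:
  L2←L0: walk · to L0
  L2←L1: walk L1 to L0
  L3←L2: walk · to L2
  L3←L4: walk L4→L3 to L2
  L6←L0: walk · to L0
  L6←L4: walk L4→L3→L2 to L0
  L6←L5: walk L5→L3→L2 to L0
  L0: DF=∅
  L1: DF={L2}
  L2: DF={L6}
  L3: DF={L3,L6}
  L4: DF={L3,L6}
  L5: DF={L6}
  L6: DF=∅

φ for e: defs {L2}
  DF⁺ = {L6}

Answer: ["L6"]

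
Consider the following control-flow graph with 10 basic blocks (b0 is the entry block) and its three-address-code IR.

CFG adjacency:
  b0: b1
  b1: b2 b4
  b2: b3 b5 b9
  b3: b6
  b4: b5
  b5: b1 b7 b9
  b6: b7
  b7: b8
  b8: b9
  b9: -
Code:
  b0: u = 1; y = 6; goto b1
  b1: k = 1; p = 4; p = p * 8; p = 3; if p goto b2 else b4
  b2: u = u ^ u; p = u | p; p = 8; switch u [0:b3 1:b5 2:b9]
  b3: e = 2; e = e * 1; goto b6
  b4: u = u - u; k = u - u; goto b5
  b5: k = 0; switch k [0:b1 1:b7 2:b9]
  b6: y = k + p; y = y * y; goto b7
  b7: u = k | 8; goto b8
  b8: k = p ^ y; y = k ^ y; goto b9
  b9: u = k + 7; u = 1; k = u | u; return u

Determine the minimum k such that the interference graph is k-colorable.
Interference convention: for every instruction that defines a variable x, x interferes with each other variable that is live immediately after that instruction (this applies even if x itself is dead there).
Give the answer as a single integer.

Block summaries:
  b0: {u,y} / ∅
  b1: {k,p} / ∅
  b2: {p,u} / {p,u}
  b3: {e} / ∅
  b4: {k,u} / {u}
  b5: {k} / ∅
  b6: {y} / {k,p}
  b7: {u} / {k}
  b8: {k,y} / {p,y}
  b9: {k,u} / {k}

Backward fixpoint:
  b0 li=∅ lo={u,y}
  b1 li={u,y} lo={k,p,u,y}
  b2 li={k,p,u,y} lo={k,p,u,y}
  b3 li={k,p} lo={k,p}
  b4 li={p,u,y} lo={p,u,y}
  b5 li={p,u,y} lo={k,p,u,y}
  b6 li={k,p} lo={k,p,y}
  b7 li={k,p,y} lo={p,y}
  b8 li={p,y} lo={k}
  b9 li={k} lo=∅

Conflict graph:
  e↔{k,p}
  k↔{e,p,u,y}
  p↔{e,k,u,y}
  u↔{k,p,y}
  y↔{k,p,u}

Registers:
  {k,p,u,y} pairwise interfere (4-clique) ⇒ χ ≥ 4
  4-colouring: R0={k}  R1={p}  R2={e,u}  R3={y}
  χ = 4

Answer: 4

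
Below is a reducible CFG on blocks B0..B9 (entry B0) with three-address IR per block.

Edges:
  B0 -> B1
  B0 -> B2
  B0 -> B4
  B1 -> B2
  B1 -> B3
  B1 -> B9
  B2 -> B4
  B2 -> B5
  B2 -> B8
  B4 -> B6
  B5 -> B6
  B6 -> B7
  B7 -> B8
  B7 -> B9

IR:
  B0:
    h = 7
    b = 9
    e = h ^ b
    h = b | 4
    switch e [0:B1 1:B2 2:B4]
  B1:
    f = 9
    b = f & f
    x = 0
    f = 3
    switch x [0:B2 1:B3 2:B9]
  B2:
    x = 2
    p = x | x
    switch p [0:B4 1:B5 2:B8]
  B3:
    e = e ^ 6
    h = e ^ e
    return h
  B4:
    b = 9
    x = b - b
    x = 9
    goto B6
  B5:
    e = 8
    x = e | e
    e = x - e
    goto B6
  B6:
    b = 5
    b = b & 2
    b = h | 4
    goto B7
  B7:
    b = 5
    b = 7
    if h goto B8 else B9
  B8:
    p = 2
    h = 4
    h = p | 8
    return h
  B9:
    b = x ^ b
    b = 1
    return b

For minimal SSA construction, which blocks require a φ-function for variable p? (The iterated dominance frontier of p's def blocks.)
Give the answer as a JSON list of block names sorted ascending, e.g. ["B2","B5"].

Answer: ["B4", "B6", "B8", "B9"]

Working:
idom tree: B1←B0 B2←B0 B3←B1 B4←B0 B5←B2 B6←B0 B7←B6 B8←B0 B9←B0
Join-block Dom:
  B2: preds {B0,B1}: {B0} ∩ {B0,B1} = {B0}; idom=B0
  B4: preds {B0,B2}: {B0} ∩ {B0,B2} = {B0}; idom=B0
  B6: preds {B4,B5}: {B0,B4} ∩ {B0,B2,B5} = {B0}; idom=B0
  B8: preds {B2,B7}: {B0,B2} ∩ {B0,B6,B7} = {B0}; idom=B0
  B9: preds {B1,B7}: {B0,B1} ∩ {B0,B6,B7} = {B0}; idom=B0

Frontier:
  join B2 pred B0: · stop@B0
  join B2 pred B1: B1 stop@B0
  join B4 pred B0: · stop@B0
  join B4 pred B2: B2 stop@B0
  join B6 pred B4: B4 stop@B0
  join B6 pred B5: B5→B2 stop@B0
  join B8 pred B2: B2 stop@B0
  join B8 pred B7: B7→B6 stop@B0
  join B9 pred B1: B1 stop@B0
  join B9 pred B7: B7→B6 stop@B0
  B0: DF=∅
  B1: DF={B2,B9}
  B2: DF={B4,B6,B8}
  B3: DF=∅
  B4: DF={B6}
  B5: DF={B6}
  B6: DF={B8,B9}
  B7: DF={B8,B9}
  B8: DF=∅
  B9: DF=∅

φ for p: defs {B2,B8}
  DF⁺ = {B4,B6,B8,B9}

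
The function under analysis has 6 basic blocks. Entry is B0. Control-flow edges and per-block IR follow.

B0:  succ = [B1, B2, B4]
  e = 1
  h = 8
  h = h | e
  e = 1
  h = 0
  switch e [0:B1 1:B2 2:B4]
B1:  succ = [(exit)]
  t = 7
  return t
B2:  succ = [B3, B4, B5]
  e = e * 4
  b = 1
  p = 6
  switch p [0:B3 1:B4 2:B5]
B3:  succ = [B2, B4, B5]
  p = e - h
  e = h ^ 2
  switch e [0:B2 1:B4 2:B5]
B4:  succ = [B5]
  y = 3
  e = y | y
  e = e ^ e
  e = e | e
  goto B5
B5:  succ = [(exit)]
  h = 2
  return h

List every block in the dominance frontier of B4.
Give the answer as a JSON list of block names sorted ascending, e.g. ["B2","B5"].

idom tree: B1←B0 B2←B0 B3←B2 B4←B0 B5←B0
Join-block Dom:
  B2: preds {B0,B3}: {B0} ∩ {B0,B2,B3} = {B0}; idom=B0
  B4: preds {B0,B2,B3}: {B0} ∩ {B0,B2} ∩ {B0,B2,B3} = {B0}; idom=B0
  B5: preds {B2,B3,B4}: {B0,B2} ∩ {B0,B2,B3} ∩ {B0,B4} = {B0}; idom=B0

DF derivation:
  join B2 pred B0: · stop@B0
  join B2 pred B3: B3→B2 stop@B0
  join B4 pred B0: · stop@B0
  join B4 pred B2: B2 stop@B0
  join B4 pred B3: B3→B2 stop@B0
  join B5 pred B2: B2 stop@B0
  join B5 pred B3: B3→B2 stop@B0
  join B5 pred B4: B4 stop@B0
  B0: DF=∅
  B1: DF=∅
  B2: DF={B2,B4,B5}
  B3: DF={B2,B4,B5}
  B4: DF={B5}
  B5: DF=∅

DF(B4) = ["B5"]

Answer: ["B5"]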